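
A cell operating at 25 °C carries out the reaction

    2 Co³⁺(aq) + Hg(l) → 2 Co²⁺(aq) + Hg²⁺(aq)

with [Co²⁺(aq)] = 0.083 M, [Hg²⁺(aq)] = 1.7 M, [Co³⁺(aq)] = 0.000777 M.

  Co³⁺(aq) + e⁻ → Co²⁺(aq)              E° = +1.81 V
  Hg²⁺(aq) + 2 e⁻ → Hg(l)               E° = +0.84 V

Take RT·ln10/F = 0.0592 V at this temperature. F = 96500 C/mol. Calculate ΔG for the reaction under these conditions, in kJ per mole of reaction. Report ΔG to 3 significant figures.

−163 kJ/mol

E°cell = +1.81 − (+0.84) = +0.97 V; the balanced reaction transfers n = 2 electrons.
The reaction quotient is ([Co²⁺(aq)]^2·[Hg²⁺(aq)]) / [Co³⁺(aq)]^2 = 1.94×10^4; by Nernst, E = +0.97 − (0.0592/2)(4.288) = +0.8431 V.
Then ΔG = −nFE = −2 × 96500 × +0.8431 J/mol = −163 kJ/mol.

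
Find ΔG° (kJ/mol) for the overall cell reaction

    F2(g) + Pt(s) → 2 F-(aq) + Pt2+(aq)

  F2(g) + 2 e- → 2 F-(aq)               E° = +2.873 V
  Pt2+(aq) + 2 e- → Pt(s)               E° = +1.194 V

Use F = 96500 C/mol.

−324 kJ/mol

In the reaction as written F2(g) is reduced, so the F₂/F⁻ couple is the cathode and Pt²⁺/Pt is the anode.
E°cell = +2.873 − (+1.194) = +1.679 V; balancing electrons gives n = 2.
ΔG° = −nFE°cell = −(2)(96500)(+1.679) J/mol = −324 kJ/mol.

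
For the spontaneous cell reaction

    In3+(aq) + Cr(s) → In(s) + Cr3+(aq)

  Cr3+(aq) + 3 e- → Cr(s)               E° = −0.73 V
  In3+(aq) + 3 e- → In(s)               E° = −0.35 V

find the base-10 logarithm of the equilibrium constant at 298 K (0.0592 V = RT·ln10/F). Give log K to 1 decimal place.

log K = 19.3

The In³⁺/In couple is reduced (cathode); E°cell = −0.35 − (−0.73) = +0.38 V with n = 3.
At equilibrium E = 0, so log K = nE°cell / 0.0592 = (3)(+0.38) / 0.0592 = 19.3.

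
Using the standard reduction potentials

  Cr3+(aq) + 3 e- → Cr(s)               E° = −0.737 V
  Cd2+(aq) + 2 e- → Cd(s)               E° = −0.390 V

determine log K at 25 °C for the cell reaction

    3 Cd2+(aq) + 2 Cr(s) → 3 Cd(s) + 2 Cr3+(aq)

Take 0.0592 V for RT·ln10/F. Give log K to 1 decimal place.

log K = 35.2

The Cd²⁺/Cd couple is reduced (cathode); E°cell = −0.390 − (−0.737) = +0.347 V with n = 6.
At equilibrium E = 0, so log K = nE°cell / 0.0592 = (6)(+0.347) / 0.0592 = 35.2.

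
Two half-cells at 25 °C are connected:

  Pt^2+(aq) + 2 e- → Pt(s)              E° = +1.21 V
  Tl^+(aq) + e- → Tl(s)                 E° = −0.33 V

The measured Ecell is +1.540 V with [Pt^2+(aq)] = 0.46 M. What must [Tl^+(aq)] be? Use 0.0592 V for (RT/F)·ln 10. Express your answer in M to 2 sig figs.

0.68 M

With Pt²⁺/Pt at the cathode and Tl⁺/Tl at the anode, E°cell = +1.21 − (−0.33) = +1.54 V (n = 2).
Rearranging E = E° − (0.0592/n)·log Q gives log Q = 2(+1.54 − (+1.540))/0.0592 = 0.000.
Balancing electrons gives Pt^2+(aq) + 2 Tl(s) → Pt(s) + 2 Tl^+(aq); thus Q = [Tl^+(aq)]^2 / [Pt^2+(aq)].
Solving for the unknown gives log [Tl^+(aq)] = −0.169, so [Tl^+(aq)] ≈ 0.68 M.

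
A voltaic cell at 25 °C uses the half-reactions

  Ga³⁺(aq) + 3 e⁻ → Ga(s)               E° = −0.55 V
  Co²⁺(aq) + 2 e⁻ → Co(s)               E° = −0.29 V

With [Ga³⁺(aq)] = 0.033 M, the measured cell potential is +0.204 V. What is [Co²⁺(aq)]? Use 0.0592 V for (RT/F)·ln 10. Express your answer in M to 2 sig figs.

The Co²⁺/Co couple has the larger reduction potential, so it is the cathode: E°cell = −0.29 − (−0.55) = +0.26 V and n = 6.
Rearranging E = E° − (0.0592/n)·log Q gives log Q = 6(+0.26 − (+0.204))/0.0592 = 5.676.
The balanced reaction is 3 Co²⁺(aq) + 2 Ga(s) → 3 Co(s) + 2 Ga³⁺(aq), so Q = [Ga³⁺(aq)]^2 / [Co²⁺(aq)]^3.
Substituting the known concentrations and solving, log [Co²⁺(aq)] = −2.880 and [Co²⁺(aq)] = 0.0013 M.

0.0013 M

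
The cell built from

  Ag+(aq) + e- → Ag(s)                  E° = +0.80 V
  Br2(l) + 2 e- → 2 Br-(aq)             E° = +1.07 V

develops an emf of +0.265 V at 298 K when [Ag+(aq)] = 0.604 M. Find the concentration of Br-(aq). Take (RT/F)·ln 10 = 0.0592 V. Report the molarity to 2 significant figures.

Br₂/Br⁻ is the cathode (higher E°); E°cell = +1.07 − (+0.80) = +0.27 V with n = 2.
Since E = E° − (0.0592/n)·log Q, log Q = n(E° − E)/0.0592 = 0.169.
The balanced reaction is Br2(l) + 2 Ag(s) → 2 Br-(aq) + 2 Ag+(aq), so Q = [Br-(aq)]^2·[Ag+(aq)]^2.
Solving for the unknown gives log [Br-(aq)] = 0.303, so [Br-(aq)] ≈ 2.0 M.

2.0 M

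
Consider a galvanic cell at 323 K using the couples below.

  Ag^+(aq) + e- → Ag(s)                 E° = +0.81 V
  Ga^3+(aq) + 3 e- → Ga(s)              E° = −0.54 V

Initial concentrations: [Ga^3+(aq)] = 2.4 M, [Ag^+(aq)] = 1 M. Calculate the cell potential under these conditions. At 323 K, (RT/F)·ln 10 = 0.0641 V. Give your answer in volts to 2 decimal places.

+1.34 V

Since E°(Ag⁺/Ag) > E°(Ga³⁺/Ga), Ag⁺/Ag serves as the cathode.
The standard potential is +0.81 − (−0.54) = +1.35 V and the balanced reaction transfers n = 3 electrons.
The balanced reaction is 3 Ag^+(aq) + Ga(s) → 3 Ag(s) + Ga^3+(aq), so Q = [Ga^3+(aq)] / [Ag^+(aq)]^3 = 2.4 and log Q = 0.380.
By the Nernst equation, E = +1.35 − (0.0641/3)·(0.380) = +1.34 V.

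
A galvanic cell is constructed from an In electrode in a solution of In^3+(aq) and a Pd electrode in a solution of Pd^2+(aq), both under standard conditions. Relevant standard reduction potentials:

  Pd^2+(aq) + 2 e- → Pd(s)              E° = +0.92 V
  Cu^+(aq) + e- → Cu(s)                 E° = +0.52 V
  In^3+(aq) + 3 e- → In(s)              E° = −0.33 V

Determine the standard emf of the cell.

+1.25 V

Of the two couples in this cell, the one with the more positive reduction potential is reduced at the cathode: here that is Pd²⁺/Pd (+0.92 V); In³⁺/In (−0.33 V) is the anode.
E°cell = E°(cathode) − E°(anode) = +0.92 − (−0.33) = +1.25 V.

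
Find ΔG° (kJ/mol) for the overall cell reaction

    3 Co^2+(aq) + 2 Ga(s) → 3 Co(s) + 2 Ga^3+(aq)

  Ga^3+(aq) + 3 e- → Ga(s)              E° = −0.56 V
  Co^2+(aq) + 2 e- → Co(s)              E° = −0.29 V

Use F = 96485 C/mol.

In the reaction as written Co^2+(aq) is reduced, so the Co²⁺/Co couple is the cathode and Ga³⁺/Ga is the anode.
E°cell = −0.29 − (−0.56) = +0.27 V; balancing electrons gives n = 6.
ΔG° = −nFE°cell = −(6)(96485)(+0.27) J/mol = −156 kJ/mol.

−156 kJ/mol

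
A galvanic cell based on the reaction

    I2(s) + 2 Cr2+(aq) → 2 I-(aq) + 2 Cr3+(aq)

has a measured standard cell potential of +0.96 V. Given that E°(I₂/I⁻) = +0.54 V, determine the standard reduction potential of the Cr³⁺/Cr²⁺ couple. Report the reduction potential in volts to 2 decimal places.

In the reaction as written the I₂/I⁻ couple is reduced (cathode) and Cr³⁺/Cr²⁺ is oxidized (anode), so E°cell = E°(I₂/I⁻) − E°(Cr³⁺/Cr²⁺).
E°(Cr³⁺/Cr²⁺) = E°(cathode) − E°cell = +0.54 − (+0.96) = −0.42 V.

−0.42 V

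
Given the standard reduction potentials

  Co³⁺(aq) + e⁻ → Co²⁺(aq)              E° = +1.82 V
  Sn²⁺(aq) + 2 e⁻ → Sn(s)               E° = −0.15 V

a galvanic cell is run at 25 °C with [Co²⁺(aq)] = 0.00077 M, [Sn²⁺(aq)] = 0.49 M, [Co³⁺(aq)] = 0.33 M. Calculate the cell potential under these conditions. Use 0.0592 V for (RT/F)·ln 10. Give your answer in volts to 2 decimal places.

Since E°(Co³⁺/Co²⁺) > E°(Sn²⁺/Sn), Co³⁺/Co²⁺ serves as the cathode.
E°cell = +1.82 − (−0.15) = +1.97 V, with n = 2 electrons transferred.
The balanced reaction is 2 Co³⁺(aq) + Sn(s) → 2 Co²⁺(aq) + Sn²⁺(aq), so Q = ([Co²⁺(aq)]^2·[Sn²⁺(aq)]) / [Co³⁺(aq)]^2 = 2.67×10^−6 and log Q = −5.574.
By the Nernst equation, E = +1.97 − (0.0592/2)·(−5.574) = +2.13 V.

+2.13 V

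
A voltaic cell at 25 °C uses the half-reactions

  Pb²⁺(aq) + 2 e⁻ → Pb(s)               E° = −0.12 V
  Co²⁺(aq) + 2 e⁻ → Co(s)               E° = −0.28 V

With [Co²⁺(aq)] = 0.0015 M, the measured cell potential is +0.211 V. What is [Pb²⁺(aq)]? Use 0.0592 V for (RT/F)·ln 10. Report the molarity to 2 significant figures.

The Pb²⁺/Pb couple has the larger reduction potential, so it is the cathode: E°cell = −0.12 − (−0.28) = +0.16 V and n = 2.
Since E = E° − (0.0592/n)·log Q, log Q = n(E° − E)/0.0592 = −1.723.
For Pb²⁺(aq) + Co(s) → Pb(s) + Co²⁺(aq), the reaction quotient is Q = [Co²⁺(aq)] / [Pb²⁺(aq)].
Solving for the unknown gives log [Pb²⁺(aq)] = −1.101, so [Pb²⁺(aq)] ≈ 0.079 M.

0.079 M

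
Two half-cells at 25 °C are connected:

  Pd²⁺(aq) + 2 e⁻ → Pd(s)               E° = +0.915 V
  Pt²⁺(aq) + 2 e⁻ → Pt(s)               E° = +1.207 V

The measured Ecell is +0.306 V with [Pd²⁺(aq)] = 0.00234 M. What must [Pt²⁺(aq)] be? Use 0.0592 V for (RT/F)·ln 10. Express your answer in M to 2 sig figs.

Pt²⁺/Pt is the cathode (higher E°); E°cell = +1.207 − (+0.915) = +0.292 V with n = 2.
From the Nernst equation, log Q = n(E° − E)/0.0592 = 2·(+0.292 − (+0.306))/0.0592 = −0.473.
For Pt²⁺(aq) + Pd(s) → Pt(s) + Pd²⁺(aq), the reaction quotient is Q = [Pd²⁺(aq)] / [Pt²⁺(aq)].
Solving for the unknown gives log [Pt²⁺(aq)] = −2.158, so [Pt²⁺(aq)] ≈ 0.0070 M.

0.0070 M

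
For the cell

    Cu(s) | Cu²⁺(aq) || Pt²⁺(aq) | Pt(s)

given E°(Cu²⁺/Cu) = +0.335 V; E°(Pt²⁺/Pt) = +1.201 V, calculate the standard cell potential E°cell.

+0.866 V

By convention the left-hand electrode in cell notation is the anode (oxidation) and the right-hand electrode is the cathode (reduction).
E°cell = E°(right) − E°(left) = +1.201 − (+0.335) = +0.866 V.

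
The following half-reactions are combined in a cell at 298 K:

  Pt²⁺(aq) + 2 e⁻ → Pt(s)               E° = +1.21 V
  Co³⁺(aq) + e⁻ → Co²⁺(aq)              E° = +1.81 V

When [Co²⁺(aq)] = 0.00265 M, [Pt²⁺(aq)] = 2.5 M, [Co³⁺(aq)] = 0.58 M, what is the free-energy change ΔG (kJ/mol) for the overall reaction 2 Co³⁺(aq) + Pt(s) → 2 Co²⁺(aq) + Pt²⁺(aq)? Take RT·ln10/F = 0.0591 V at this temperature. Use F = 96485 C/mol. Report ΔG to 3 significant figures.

The standard cell potential is +1.81 − (+1.21) = +0.60 V, with n = 2 electrons in the balanced equation.
Q = ([Co²⁺(aq)]^2·[Pt²⁺(aq)]) / [Co³⁺(aq)]^2 = 5.22×10^−5, so log Q = −4.282 and E = +0.60 − (0.0591/2)(−4.282) = +0.7265 V.
Then ΔG = −nFE = −2 × 96485 × +0.7265 J/mol = −140 kJ/mol.

−140 kJ/mol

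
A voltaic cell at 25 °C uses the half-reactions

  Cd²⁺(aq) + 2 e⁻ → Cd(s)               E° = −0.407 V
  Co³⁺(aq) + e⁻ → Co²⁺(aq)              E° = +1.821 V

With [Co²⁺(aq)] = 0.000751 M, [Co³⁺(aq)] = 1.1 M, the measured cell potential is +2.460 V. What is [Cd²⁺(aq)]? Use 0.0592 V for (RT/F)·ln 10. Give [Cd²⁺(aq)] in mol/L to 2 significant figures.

0.031 M

Co³⁺/Co²⁺ is the cathode (higher E°); E°cell = +1.821 − (−0.407) = +2.228 V with n = 2.
Rearranging E = E° − (0.0592/n)·log Q gives log Q = 2(+2.228 − (+2.460))/0.0592 = −7.838.
Balancing electrons gives 2 Co³⁺(aq) + Cd(s) → 2 Co²⁺(aq) + Cd²⁺(aq); thus Q = ([Co²⁺(aq)]^2·[Cd²⁺(aq)]) / [Co³⁺(aq)]^2.
Solving for the unknown gives log [Cd²⁺(aq)] = −1.506, so [Cd²⁺(aq)] ≈ 0.031 M.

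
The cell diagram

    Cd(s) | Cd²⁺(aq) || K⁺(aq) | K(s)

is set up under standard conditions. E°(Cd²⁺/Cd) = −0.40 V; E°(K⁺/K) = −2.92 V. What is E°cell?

−2.52 V

By convention the left-hand electrode in cell notation is the anode (oxidation) and the right-hand electrode is the cathode (reduction).
E°cell = E°(right) − E°(left) = −2.92 − (−0.40) = −2.52 V.
The negative sign shows that, as written, the cell would require an external voltage to drive the reaction.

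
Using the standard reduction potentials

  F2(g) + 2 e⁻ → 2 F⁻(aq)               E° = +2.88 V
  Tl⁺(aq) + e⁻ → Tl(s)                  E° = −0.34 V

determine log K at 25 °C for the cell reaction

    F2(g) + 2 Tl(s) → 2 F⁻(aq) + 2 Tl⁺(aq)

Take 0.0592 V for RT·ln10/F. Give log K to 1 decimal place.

The F₂/F⁻ couple is reduced (cathode); E°cell = +2.88 − (−0.34) = +3.22 V with n = 2.
At equilibrium E = 0, so log K = nE°cell / 0.0592 = (2)(+3.22) / 0.0592 = 108.8.

log K = 108.8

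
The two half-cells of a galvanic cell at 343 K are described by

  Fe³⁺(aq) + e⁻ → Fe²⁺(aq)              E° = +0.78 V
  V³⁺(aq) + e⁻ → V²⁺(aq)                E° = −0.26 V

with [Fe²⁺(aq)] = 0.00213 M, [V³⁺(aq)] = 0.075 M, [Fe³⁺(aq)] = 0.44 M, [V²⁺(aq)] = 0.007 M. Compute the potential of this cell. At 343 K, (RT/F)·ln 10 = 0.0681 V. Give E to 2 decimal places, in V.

Fe³⁺/Fe²⁺ is reduced (cathode, E° = +0.78 V) and V³⁺/V²⁺ is oxidized (anode).
The standard potential is +0.78 − (−0.26) = +1.04 V and the balanced reaction transfers n = 1 electron.
The balanced reaction is Fe³⁺(aq) + V²⁺(aq) → Fe²⁺(aq) + V³⁺(aq), so Q = ([Fe²⁺(aq)]·[V³⁺(aq)]) / ([Fe³⁺(aq)]·[V²⁺(aq)]) = 0.0519 and log Q = −1.285.
E = E° − (0.0681/n)·log Q = +1.04 − (0.0681/1)(−1.285) = +1.13 V.

+1.13 V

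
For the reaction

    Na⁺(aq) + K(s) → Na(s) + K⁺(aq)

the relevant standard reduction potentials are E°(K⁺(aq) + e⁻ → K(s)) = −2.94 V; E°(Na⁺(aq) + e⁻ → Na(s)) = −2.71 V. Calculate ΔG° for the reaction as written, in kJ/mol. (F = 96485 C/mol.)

In the reaction as written Na⁺(aq) is reduced, so the Na⁺/Na couple is the cathode and K⁺/K is the anode.
E°cell = −2.71 − (−2.94) = +0.23 V; balancing electrons gives n = 1.
ΔG° = −nFE°cell = −(1)(96485)(+0.23) J/mol = −22.2 kJ/mol.

−22.2 kJ/mol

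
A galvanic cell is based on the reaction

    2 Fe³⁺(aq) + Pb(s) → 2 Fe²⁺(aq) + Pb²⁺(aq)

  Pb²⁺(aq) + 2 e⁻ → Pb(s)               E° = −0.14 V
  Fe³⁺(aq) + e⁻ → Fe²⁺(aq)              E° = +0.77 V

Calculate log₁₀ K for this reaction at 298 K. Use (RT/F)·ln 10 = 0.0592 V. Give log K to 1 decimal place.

log K = 30.7

The Fe³⁺/Fe²⁺ couple is reduced (cathode); E°cell = +0.77 − (−0.14) = +0.91 V with n = 2.
At equilibrium E = 0, so log K = nE°cell / 0.0592 = (2)(+0.91) / 0.0592 = 30.7.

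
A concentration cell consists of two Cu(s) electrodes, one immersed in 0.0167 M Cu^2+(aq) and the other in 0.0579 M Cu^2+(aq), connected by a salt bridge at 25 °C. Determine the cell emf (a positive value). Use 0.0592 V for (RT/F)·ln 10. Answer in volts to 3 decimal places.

0.016 V

For a concentration cell E°cell = 0, since both electrodes use the same couple.
The compartment with the higher Cu^2+(aq) concentration (0.0579 M) acts as the cathode; ions are reduced there and produced at the dilute (0.0167 M) anode.
With n = 2, Ecell = −(0.0592/2)·log([dilute]/[conc]) = −(0.0592/2)·log(0.0167/0.0579) = +0.016 V.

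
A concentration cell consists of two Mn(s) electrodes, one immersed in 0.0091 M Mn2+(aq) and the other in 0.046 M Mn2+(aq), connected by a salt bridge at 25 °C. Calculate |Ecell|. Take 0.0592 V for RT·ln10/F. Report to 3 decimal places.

0.021 V

For a concentration cell E°cell = 0, since both electrodes use the same couple.
The compartment with the higher Mn2+(aq) concentration (0.046 M) acts as the cathode; ions are reduced there and produced at the dilute (0.0091 M) anode.
With n = 2, Ecell = −(0.0592/2)·log([dilute]/[conc]) = −(0.0592/2)·log(0.0091/0.046) = +0.021 V.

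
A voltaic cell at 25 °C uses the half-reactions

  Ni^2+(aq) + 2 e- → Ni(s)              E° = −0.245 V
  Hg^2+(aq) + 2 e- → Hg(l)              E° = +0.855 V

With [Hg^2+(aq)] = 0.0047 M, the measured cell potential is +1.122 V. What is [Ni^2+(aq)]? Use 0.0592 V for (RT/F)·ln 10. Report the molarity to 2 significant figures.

The Hg²⁺/Hg couple has the larger reduction potential, so it is the cathode: E°cell = +0.855 − (−0.245) = +1.100 V and n = 2.
From the Nernst equation, log Q = n(E° − E)/0.0592 = 2·(+1.100 − (+1.122))/0.0592 = −0.743.
Balancing electrons gives Hg^2+(aq) + Ni(s) → Hg(l) + Ni^2+(aq); thus Q = [Ni^2+(aq)] / [Hg^2+(aq)].
Substituting the known concentrations and solving, log [Ni^2+(aq)] = −3.071 and [Ni^2+(aq)] = 0.00085 M.

0.00085 M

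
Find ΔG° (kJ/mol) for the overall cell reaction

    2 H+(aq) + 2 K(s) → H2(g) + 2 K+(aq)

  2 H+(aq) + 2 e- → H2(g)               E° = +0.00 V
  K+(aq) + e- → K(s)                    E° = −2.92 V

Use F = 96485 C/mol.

−563 kJ/mol

In the reaction as written H+(aq) is reduced, so the 2H⁺/H₂ couple is the cathode and K⁺/K is the anode.
E°cell = +0.00 − (−2.92) = +2.92 V; balancing electrons gives n = 2.
ΔG° = −nFE°cell = −(2)(96485)(+2.92) J/mol = −563 kJ/mol.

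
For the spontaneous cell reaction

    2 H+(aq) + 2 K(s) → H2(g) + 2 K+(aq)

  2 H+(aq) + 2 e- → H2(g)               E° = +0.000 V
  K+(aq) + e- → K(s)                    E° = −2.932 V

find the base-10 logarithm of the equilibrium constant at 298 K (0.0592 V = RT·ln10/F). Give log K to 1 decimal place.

log K = 99.1

The 2H⁺/H₂ couple is reduced (cathode); E°cell = +0.000 − (−2.932) = +2.932 V with n = 2.
At equilibrium E = 0, so log K = nE°cell / 0.0592 = (2)(+2.932) / 0.0592 = 99.1.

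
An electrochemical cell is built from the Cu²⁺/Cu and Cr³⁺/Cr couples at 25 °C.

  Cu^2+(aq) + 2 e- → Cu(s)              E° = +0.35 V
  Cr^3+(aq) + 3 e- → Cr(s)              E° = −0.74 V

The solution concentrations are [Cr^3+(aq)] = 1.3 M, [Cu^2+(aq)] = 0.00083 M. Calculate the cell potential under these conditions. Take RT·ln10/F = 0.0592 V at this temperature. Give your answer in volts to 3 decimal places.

The Cu²⁺/Cu couple has the more positive E°, so it is the cathode; Cr³⁺/Cr is the anode.
The standard potential is +0.35 − (−0.74) = +1.09 V and the balanced reaction transfers n = 6 electrons.
Balancing gives 3 Cu^2+(aq) + 2 Cr(s) → 3 Cu(s) + 2 Cr^3+(aq); hence Q = [Cr^3+(aq)]^2 / [Cu^2+(aq)]^3 = 2.96×10^9 (log Q = 9.471).
By the Nernst equation, E = +1.09 − (0.0592/6)·(9.471) = +0.997 V.

+0.997 V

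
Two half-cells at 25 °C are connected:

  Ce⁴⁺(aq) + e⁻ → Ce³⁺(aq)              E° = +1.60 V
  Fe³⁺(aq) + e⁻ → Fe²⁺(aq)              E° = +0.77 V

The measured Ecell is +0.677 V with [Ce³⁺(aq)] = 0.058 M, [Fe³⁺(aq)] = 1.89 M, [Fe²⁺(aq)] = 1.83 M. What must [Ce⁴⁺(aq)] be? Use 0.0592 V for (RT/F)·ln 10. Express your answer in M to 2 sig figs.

0.00016 M

With Ce⁴⁺/Ce³⁺ at the cathode and Fe³⁺/Fe²⁺ at the anode, E°cell = +1.60 − (+0.77) = +0.83 V (n = 1).
Rearranging E = E° − (0.0592/n)·log Q gives log Q = 1(+0.83 − (+0.677))/0.0592 = 2.584.
Balancing electrons gives Ce⁴⁺(aq) + Fe²⁺(aq) → Ce³⁺(aq) + Fe³⁺(aq); thus Q = ([Ce³⁺(aq)]·[Fe³⁺(aq)]) / ([Ce⁴⁺(aq)]·[Fe²⁺(aq)]).
Solving for the unknown gives log [Ce⁴⁺(aq)] = −3.807, so [Ce⁴⁺(aq)] ≈ 0.00016 M.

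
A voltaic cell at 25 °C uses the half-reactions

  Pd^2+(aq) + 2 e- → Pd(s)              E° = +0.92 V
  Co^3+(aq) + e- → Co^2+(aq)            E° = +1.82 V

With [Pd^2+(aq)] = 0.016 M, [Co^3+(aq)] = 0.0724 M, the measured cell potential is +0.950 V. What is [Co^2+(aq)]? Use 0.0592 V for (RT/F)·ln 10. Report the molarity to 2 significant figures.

The Co³⁺/Co²⁺ couple has the larger reduction potential, so it is the cathode: E°cell = +1.82 − (+0.92) = +0.90 V and n = 2.
Since E = E° − (0.0592/n)·log Q, log Q = n(E° − E)/0.0592 = −1.689.
The balanced reaction is 2 Co^3+(aq) + Pd(s) → 2 Co^2+(aq) + Pd^2+(aq), so Q = ([Co^2+(aq)]^2·[Pd^2+(aq)]) / [Co^3+(aq)]^2.
Substituting the known concentrations and solving, log [Co^2+(aq)] = −1.087 and [Co^2+(aq)] = 0.082 M.

0.082 M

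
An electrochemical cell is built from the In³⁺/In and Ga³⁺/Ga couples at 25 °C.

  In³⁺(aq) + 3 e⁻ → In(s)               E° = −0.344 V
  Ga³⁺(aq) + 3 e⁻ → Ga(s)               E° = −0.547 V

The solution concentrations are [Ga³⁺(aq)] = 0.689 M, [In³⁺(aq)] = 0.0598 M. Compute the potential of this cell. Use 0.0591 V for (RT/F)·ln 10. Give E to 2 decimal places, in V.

The In³⁺/In couple has the more positive E°, so it is the cathode; Ga³⁺/Ga is the anode.
E°cell = −0.344 − (−0.547) = +0.203 V, with n = 3 electrons transferred.
The balanced reaction is In³⁺(aq) + Ga(s) → In(s) + Ga³⁺(aq), so Q = [Ga³⁺(aq)] / [In³⁺(aq)] = 11.5 and log Q = 1.062.
By the Nernst equation, E = +0.203 − (0.0591/3)·(1.062) = +0.18 V.

+0.18 V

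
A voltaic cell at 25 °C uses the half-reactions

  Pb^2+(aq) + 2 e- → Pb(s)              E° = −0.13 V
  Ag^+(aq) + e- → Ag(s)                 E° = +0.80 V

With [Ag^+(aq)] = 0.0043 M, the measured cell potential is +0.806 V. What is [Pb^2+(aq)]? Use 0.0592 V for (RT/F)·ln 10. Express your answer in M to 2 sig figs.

0.29 M

Ag⁺/Ag is the cathode (higher E°); E°cell = +0.80 − (−0.13) = +0.93 V with n = 2.
Since E = E° − (0.0592/n)·log Q, log Q = n(E° − E)/0.0592 = 4.189.
The balanced reaction is 2 Ag^+(aq) + Pb(s) → 2 Ag(s) + Pb^2+(aq), so Q = [Pb^2+(aq)] / [Ag^+(aq)]^2.
Isolating [Pb^2+(aq)] in Q = 10^{4.189} yields log [Pb^2+(aq)] = −0.544, i.e. 0.29 M.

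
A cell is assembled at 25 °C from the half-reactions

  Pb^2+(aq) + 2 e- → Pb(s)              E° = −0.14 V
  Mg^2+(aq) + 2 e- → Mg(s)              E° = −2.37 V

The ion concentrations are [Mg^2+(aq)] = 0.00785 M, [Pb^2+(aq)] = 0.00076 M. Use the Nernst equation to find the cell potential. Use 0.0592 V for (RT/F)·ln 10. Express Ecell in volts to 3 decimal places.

+2.200 V

Pb²⁺/Pb is reduced (cathode, E° = −0.14 V) and Mg²⁺/Mg is oxidized (anode).
E°cell = −0.14 − (−2.37) = +2.23 V, with n = 2 electrons transferred.
The balanced reaction is Pb^2+(aq) + Mg(s) → Pb(s) + Mg^2+(aq), so Q = [Mg^2+(aq)] / [Pb^2+(aq)] = 10.3 and log Q = 1.014.
Applying E = E° − (RT ln10/nF)·log Q gives +2.23 − (0.0592/2)(1.014) = +2.200 V.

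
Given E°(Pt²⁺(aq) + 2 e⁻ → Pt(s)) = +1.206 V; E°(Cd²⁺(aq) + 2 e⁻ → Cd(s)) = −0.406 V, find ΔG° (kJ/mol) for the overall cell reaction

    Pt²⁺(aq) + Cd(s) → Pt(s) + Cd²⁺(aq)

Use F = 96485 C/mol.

In the reaction as written Pt²⁺(aq) is reduced, so the Pt²⁺/Pt couple is the cathode and Cd²⁺/Cd is the anode.
E°cell = +1.206 − (−0.406) = +1.612 V; balancing electrons gives n = 2.
ΔG° = −nFE°cell = −(2)(96485)(+1.612) J/mol = −311 kJ/mol.

−311 kJ/mol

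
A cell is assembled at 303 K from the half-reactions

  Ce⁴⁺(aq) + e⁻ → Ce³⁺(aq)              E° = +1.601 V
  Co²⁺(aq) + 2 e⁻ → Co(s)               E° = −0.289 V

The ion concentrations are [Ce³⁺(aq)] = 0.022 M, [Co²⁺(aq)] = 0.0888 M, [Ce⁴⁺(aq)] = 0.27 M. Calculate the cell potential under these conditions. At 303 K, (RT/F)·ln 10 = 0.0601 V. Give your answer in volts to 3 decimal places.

Since E°(Ce⁴⁺/Ce³⁺) > E°(Co²⁺/Co), Ce⁴⁺/Ce³⁺ serves as the cathode.
E°cell = E°cat − E°an = +1.601 − (−0.289) = +1.890 V; n = 2.
Balancing gives 2 Ce⁴⁺(aq) + Co(s) → 2 Ce³⁺(aq) + Co²⁺(aq); hence Q = ([Ce³⁺(aq)]^2·[Co²⁺(aq)]) / [Ce⁴⁺(aq)]^2 = 0.00059 (log Q = −3.229).
Applying E = E° − (RT ln10/nF)·log Q gives +1.890 − (0.0601/2)(−3.229) = +1.987 V.

+1.987 V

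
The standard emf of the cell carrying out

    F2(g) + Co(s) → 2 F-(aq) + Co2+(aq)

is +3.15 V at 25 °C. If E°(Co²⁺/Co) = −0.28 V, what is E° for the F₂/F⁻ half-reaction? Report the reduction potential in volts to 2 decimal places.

+2.87 V

In the reaction as written the F₂/F⁻ couple is reduced (cathode) and Co²⁺/Co is oxidized (anode), so E°cell = E°(F₂/F⁻) − E°(Co²⁺/Co).
E°(F₂/F⁻) = E°cell + E°(anode) = +3.15 + (−0.28) = +2.87 V.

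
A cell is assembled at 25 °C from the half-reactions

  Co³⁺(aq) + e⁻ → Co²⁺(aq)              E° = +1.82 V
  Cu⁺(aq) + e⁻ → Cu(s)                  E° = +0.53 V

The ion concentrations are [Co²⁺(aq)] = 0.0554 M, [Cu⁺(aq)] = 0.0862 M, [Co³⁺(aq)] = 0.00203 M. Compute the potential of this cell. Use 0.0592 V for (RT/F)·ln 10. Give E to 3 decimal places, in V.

+1.268 V

Since E°(Co³⁺/Co²⁺) > E°(Cu⁺/Cu), Co³⁺/Co²⁺ serves as the cathode.
E°cell = +1.82 − (+0.53) = +1.29 V, with n = 1 electron transferred.
The balanced reaction is Co³⁺(aq) + Cu(s) → Co²⁺(aq) + Cu⁺(aq), so Q = ([Co²⁺(aq)]·[Cu⁺(aq)]) / [Co³⁺(aq)] = 2.35 and log Q = 0.372.
E = E° − (0.0592/n)·log Q = +1.29 − (0.0592/1)(0.372) = +1.268 V.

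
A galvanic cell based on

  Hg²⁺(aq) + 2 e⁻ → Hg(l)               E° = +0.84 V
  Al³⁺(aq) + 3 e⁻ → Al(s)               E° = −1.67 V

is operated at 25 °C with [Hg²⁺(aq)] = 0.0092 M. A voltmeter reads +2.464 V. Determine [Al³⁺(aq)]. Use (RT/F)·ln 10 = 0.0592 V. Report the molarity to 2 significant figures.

The Hg²⁺/Hg couple has the larger reduction potential, so it is the cathode: E°cell = +0.84 − (−1.67) = +2.51 V and n = 6.
From the Nernst equation, log Q = n(E° − E)/0.0592 = 6·(+2.51 − (+2.464))/0.0592 = 4.662.
The balanced reaction is 3 Hg²⁺(aq) + 2 Al(s) → 3 Hg(l) + 2 Al³⁺(aq), so Q = [Al³⁺(aq)]^2 / [Hg²⁺(aq)]^3.
Solving for the unknown gives log [Al³⁺(aq)] = −0.723, so [Al³⁺(aq)] ≈ 0.19 M.

0.19 M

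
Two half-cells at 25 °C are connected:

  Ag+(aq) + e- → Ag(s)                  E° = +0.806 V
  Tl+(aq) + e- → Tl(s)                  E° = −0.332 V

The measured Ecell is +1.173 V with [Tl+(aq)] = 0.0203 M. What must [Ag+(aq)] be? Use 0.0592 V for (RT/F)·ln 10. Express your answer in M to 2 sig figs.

0.079 M

The Ag⁺/Ag couple has the larger reduction potential, so it is the cathode: E°cell = +0.806 − (−0.332) = +1.138 V and n = 1.
From the Nernst equation, log Q = n(E° − E)/0.0592 = 1·(+1.138 − (+1.173))/0.0592 = −0.591.
The balanced reaction is Ag+(aq) + Tl(s) → Ag(s) + Tl+(aq), so Q = [Tl+(aq)] / [Ag+(aq)].
Solving for the unknown gives log [Ag+(aq)] = −1.102, so [Ag+(aq)] ≈ 0.079 M.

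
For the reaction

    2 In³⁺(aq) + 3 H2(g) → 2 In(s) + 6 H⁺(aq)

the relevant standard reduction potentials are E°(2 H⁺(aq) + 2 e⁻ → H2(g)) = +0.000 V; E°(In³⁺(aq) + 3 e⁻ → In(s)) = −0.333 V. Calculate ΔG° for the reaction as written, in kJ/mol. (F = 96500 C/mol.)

In the reaction as written In³⁺(aq) is reduced, so the In³⁺/In couple is the cathode and 2H⁺/H₂ is the anode.
E°cell = −0.333 − (+0.000) = −0.333 V; balancing electrons gives n = 6.
ΔG° = −nFE°cell = −(6)(96500)(−0.333) J/mol = +193 kJ/mol.

+193 kJ/mol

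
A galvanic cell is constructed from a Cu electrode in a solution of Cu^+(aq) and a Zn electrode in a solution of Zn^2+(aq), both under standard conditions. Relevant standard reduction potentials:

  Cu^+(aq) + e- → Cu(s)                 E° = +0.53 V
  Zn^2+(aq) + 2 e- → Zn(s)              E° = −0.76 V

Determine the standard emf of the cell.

Of the two couples in this cell, the one with the more positive reduction potential is reduced at the cathode: here that is Cu⁺/Cu (+0.53 V); Zn²⁺/Zn (−0.76 V) is the anode.
E°cell = E°(cathode) − E°(anode) = +0.53 − (−0.76) = +1.29 V.

+1.29 V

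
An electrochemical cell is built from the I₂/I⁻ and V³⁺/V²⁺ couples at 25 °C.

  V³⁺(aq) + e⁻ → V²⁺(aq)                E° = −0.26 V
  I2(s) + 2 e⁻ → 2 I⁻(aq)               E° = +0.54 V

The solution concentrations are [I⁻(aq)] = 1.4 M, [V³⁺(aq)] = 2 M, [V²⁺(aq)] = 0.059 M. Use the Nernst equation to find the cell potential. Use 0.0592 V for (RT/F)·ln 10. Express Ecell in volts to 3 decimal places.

+0.701 V

The I₂/I⁻ couple has the more positive E°, so it is the cathode; V³⁺/V²⁺ is the anode.
The standard potential is +0.54 − (−0.26) = +0.80 V and the balanced reaction transfers n = 2 electrons.
For the overall reaction I2(s) + 2 V²⁺(aq) → 2 I⁻(aq) + 2 V³⁺(aq), Q = ([I⁻(aq)]^2·[V³⁺(aq)]^2) / [V²⁺(aq)]^2 = 2.25×10^3, giving log Q = 3.353.
By the Nernst equation, E = +0.80 − (0.0592/2)·(3.353) = +0.701 V.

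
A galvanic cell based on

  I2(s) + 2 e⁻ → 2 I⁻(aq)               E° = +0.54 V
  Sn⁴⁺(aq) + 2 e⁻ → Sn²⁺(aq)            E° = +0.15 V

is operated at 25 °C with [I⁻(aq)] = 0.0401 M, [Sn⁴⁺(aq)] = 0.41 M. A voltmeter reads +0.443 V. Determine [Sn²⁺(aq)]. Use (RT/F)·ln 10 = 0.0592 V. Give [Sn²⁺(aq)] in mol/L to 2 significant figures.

0.041 M

The I₂/I⁻ couple has the larger reduction potential, so it is the cathode: E°cell = +0.54 − (+0.15) = +0.39 V and n = 2.
From the Nernst equation, log Q = n(E° − E)/0.0592 = 2·(+0.39 − (+0.443))/0.0592 = −1.791.
For I2(s) + Sn²⁺(aq) → 2 I⁻(aq) + Sn⁴⁺(aq), the reaction quotient is Q = ([I⁻(aq)]^2·[Sn⁴⁺(aq)]) / [Sn²⁺(aq)].
Isolating [Sn²⁺(aq)] in Q = 10^{−1.791} yields log [Sn²⁺(aq)] = −1.390, i.e. 0.041 M.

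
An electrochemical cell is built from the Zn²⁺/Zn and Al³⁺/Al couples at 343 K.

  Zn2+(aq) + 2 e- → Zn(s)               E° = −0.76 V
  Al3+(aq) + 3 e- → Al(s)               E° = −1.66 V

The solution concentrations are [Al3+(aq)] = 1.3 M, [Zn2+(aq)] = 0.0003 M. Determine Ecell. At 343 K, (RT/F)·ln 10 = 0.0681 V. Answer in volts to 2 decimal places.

+0.78 V

Zn²⁺/Zn is reduced (cathode, E° = −0.76 V) and Al³⁺/Al is oxidized (anode).
E°cell = −0.76 − (−1.66) = +0.90 V, with n = 6 electrons transferred.
For the overall reaction 3 Zn2+(aq) + 2 Al(s) → 3 Zn(s) + 2 Al3+(aq), Q = [Al3+(aq)]^2 / [Zn2+(aq)]^3 = 6.26×10^10, giving log Q = 10.797.
By the Nernst equation, E = +0.90 − (0.0681/6)·(10.797) = +0.78 V.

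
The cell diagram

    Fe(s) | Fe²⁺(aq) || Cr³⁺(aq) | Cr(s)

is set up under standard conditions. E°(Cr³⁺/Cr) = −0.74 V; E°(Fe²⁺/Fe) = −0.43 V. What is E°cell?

By convention the left-hand electrode in cell notation is the anode (oxidation) and the right-hand electrode is the cathode (reduction).
E°cell = E°(right) − E°(left) = −0.74 − (−0.43) = −0.31 V.
The negative sign shows that, as written, the cell would require an external voltage to drive the reaction.

−0.31 V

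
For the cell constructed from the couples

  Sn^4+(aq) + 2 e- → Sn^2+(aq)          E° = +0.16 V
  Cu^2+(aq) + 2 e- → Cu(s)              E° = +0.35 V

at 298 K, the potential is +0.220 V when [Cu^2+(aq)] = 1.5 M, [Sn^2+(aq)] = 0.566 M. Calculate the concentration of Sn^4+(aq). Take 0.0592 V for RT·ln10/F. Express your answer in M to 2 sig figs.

The Cu²⁺/Cu couple has the larger reduction potential, so it is the cathode: E°cell = +0.35 − (+0.16) = +0.19 V and n = 2.
Rearranging E = E° − (0.0592/n)·log Q gives log Q = 2(+0.19 − (+0.220))/0.0592 = −1.014.
The balanced reaction is Cu^2+(aq) + Sn^2+(aq) → Cu(s) + Sn^4+(aq), so Q = [Sn^4+(aq)] / ([Cu^2+(aq)]·[Sn^2+(aq)]).
Substituting the known concentrations and solving, log [Sn^4+(aq)] = −1.085 and [Sn^4+(aq)] = 0.082 M.

0.082 M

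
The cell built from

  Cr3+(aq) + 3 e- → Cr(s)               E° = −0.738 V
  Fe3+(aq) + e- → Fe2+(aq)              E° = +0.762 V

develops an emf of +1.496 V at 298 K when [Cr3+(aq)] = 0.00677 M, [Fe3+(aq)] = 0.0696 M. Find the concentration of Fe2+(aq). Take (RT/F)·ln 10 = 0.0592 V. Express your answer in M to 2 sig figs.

0.43 M

The Fe³⁺/Fe²⁺ couple has the larger reduction potential, so it is the cathode: E°cell = +0.762 − (−0.738) = +1.500 V and n = 3.
Rearranging E = E° − (0.0592/n)·log Q gives log Q = 3(+1.500 − (+1.496))/0.0592 = 0.203.
For 3 Fe3+(aq) + Cr(s) → 3 Fe2+(aq) + Cr3+(aq), the reaction quotient is Q = ([Fe2+(aq)]^3·[Cr3+(aq)]) / [Fe3+(aq)]^3.
Substituting the known concentrations and solving, log [Fe2+(aq)] = −0.367 and [Fe2+(aq)] = 0.43 M.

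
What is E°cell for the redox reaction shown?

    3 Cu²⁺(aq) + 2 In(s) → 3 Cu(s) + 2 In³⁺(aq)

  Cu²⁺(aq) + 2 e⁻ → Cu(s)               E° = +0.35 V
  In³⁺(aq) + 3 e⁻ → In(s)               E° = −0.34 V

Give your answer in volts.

+0.69 V

In the reaction as written, Cu²⁺(aq) is reduced (cathode) and In³⁺(aq) is produced by oxidation at the anode.
E°cell = E°(cathode) − E°(anode) = +0.35 − (−0.34) = +0.69 V.
The positive value indicates the reaction is spontaneous as written.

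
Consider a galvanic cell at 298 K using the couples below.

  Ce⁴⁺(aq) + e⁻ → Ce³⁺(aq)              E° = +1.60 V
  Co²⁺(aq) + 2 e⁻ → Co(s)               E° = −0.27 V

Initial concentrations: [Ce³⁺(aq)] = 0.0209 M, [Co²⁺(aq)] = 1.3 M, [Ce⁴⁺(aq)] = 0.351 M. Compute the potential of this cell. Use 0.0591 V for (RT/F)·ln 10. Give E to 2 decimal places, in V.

+1.94 V

Ce⁴⁺/Ce³⁺ is reduced (cathode, E° = +1.60 V) and Co²⁺/Co is oxidized (anode).
E°cell = E°cat − E°an = +1.60 − (−0.27) = +1.87 V; n = 2.
The balanced reaction is 2 Ce⁴⁺(aq) + Co(s) → 2 Ce³⁺(aq) + Co²⁺(aq), so Q = ([Ce³⁺(aq)]^2·[Co²⁺(aq)]) / [Ce⁴⁺(aq)]^2 = 0.00461 and log Q = −2.336.
Applying E = E° − (RT ln10/nF)·log Q gives +1.87 − (0.0591/2)(−2.336) = +1.94 V.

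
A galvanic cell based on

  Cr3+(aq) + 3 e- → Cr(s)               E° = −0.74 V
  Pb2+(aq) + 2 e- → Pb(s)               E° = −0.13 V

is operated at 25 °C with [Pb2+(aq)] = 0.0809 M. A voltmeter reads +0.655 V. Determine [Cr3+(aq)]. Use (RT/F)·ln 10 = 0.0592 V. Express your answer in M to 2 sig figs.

0.00012 M

The Pb²⁺/Pb couple has the larger reduction potential, so it is the cathode: E°cell = −0.13 − (−0.74) = +0.61 V and n = 6.
Rearranging E = E° − (0.0592/n)·log Q gives log Q = 6(+0.61 − (+0.655))/0.0592 = −4.561.
The balanced reaction is 3 Pb2+(aq) + 2 Cr(s) → 3 Pb(s) + 2 Cr3+(aq), so Q = [Cr3+(aq)]^2 / [Pb2+(aq)]^3.
Substituting the known concentrations and solving, log [Cr3+(aq)] = −3.919 and [Cr3+(aq)] = 0.00012 M.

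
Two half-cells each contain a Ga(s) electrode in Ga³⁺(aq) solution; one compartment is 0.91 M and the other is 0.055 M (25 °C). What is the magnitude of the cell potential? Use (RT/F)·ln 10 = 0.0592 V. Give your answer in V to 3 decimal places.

For a concentration cell E°cell = 0, since both electrodes use the same couple.
The compartment with the higher Ga³⁺(aq) concentration (0.91 M) acts as the cathode; ions are reduced there and produced at the dilute (0.055 M) anode.
With n = 3, Ecell = −(0.0592/3)·log([dilute]/[conc]) = −(0.0592/3)·log(0.055/0.91) = +0.024 V.

0.024 V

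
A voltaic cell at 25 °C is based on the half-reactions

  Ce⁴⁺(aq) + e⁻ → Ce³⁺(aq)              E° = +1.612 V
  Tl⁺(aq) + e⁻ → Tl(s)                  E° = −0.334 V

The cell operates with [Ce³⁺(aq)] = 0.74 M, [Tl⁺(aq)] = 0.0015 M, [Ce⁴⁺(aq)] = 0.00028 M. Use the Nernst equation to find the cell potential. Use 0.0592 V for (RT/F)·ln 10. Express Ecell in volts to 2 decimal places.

+1.91 V

Ce⁴⁺/Ce³⁺ is reduced (cathode, E° = +1.612 V) and Tl⁺/Tl is oxidized (anode).
E°cell = E°cat − E°an = +1.612 − (−0.334) = +1.946 V; n = 1.
Balancing gives Ce⁴⁺(aq) + Tl(s) → Ce³⁺(aq) + Tl⁺(aq); hence Q = ([Ce³⁺(aq)]·[Tl⁺(aq)]) / [Ce⁴⁺(aq)] = 3.96 (log Q = 0.598).
By the Nernst equation, E = +1.946 − (0.0592/1)·(0.598) = +1.91 V.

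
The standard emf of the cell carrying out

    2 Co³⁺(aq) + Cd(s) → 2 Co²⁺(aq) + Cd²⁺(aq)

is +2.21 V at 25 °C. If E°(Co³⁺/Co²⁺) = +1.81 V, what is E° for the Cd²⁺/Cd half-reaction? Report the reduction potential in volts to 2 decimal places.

−0.40 V

In the reaction as written the Co³⁺/Co²⁺ couple is reduced (cathode) and Cd²⁺/Cd is oxidized (anode), so E°cell = E°(Co³⁺/Co²⁺) − E°(Cd²⁺/Cd).
E°(Cd²⁺/Cd) = E°(cathode) − E°cell = +1.81 − (+2.21) = −0.40 V.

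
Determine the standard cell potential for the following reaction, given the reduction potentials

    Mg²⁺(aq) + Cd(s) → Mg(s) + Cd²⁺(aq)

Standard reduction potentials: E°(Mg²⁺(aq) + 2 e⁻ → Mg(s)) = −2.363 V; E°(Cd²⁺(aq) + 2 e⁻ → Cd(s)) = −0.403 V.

−1.960 V

Mg²⁺(aq) gains electrons, so the Mg²⁺/Mg couple is the cathode; the Cd²⁺/Cd couple is the anode.
E°cell = E°(cathode) − E°(anode) = −2.363 − (−0.403) = −1.960 V.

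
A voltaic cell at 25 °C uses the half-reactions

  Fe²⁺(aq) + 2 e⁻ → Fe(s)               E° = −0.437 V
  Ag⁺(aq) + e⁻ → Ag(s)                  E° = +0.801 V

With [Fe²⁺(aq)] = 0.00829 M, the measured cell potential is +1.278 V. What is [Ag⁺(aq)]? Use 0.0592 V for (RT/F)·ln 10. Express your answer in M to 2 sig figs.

0.43 M

Ag⁺/Ag is the cathode (higher E°); E°cell = +0.801 − (−0.437) = +1.238 V with n = 2.
From the Nernst equation, log Q = n(E° − E)/0.0592 = 2·(+1.238 − (+1.278))/0.0592 = −1.351.
The balanced reaction is 2 Ag⁺(aq) + Fe(s) → 2 Ag(s) + Fe²⁺(aq), so Q = [Fe²⁺(aq)] / [Ag⁺(aq)]^2.
Substituting the known concentrations and solving, log [Ag⁺(aq)] = −0.365 and [Ag⁺(aq)] = 0.43 M.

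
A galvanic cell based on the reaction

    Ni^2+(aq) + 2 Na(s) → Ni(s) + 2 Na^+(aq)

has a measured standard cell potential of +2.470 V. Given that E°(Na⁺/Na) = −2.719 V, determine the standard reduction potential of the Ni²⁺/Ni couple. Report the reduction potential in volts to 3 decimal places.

In the reaction as written the Ni²⁺/Ni couple is reduced (cathode) and Na⁺/Na is oxidized (anode), so E°cell = E°(Ni²⁺/Ni) − E°(Na⁺/Na).
E°(Ni²⁺/Ni) = E°cell + E°(anode) = +2.470 + (−2.719) = −0.249 V.

−0.249 V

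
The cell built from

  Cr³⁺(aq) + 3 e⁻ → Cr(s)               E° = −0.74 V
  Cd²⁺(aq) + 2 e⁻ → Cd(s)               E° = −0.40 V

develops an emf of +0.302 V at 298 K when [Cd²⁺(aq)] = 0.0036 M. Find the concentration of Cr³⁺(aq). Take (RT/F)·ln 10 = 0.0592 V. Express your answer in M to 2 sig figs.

With Cd²⁺/Cd at the cathode and Cr³⁺/Cr at the anode, E°cell = −0.40 − (−0.74) = +0.34 V (n = 6).
Since E = E° − (0.0592/n)·log Q, log Q = n(E° − E)/0.0592 = 3.851.
The balanced reaction is 3 Cd²⁺(aq) + 2 Cr(s) → 3 Cd(s) + 2 Cr³⁺(aq), so Q = [Cr³⁺(aq)]^2 / [Cd²⁺(aq)]^3.
Solving for the unknown gives log [Cr³⁺(aq)] = −1.740, so [Cr³⁺(aq)] ≈ 0.018 M.

0.018 M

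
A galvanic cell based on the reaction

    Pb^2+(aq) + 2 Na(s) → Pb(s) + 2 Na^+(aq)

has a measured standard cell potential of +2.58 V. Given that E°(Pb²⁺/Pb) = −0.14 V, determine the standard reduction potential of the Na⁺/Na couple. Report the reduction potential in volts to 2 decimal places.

In the reaction as written the Pb²⁺/Pb couple is reduced (cathode) and Na⁺/Na is oxidized (anode), so E°cell = E°(Pb²⁺/Pb) − E°(Na⁺/Na).
E°(Na⁺/Na) = E°(cathode) − E°cell = −0.14 − (+2.58) = −2.72 V.

−2.72 V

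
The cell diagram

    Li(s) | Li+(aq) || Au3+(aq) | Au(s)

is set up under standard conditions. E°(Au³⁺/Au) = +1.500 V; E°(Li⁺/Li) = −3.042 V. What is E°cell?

+4.542 V

By convention the left-hand electrode in cell notation is the anode (oxidation) and the right-hand electrode is the cathode (reduction).
E°cell = E°(right) − E°(left) = +1.500 − (−3.042) = +4.542 V.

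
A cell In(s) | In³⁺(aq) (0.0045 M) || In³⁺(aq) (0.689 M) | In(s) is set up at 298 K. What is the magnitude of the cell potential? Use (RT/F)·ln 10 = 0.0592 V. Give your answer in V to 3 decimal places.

For a concentration cell E°cell = 0, since both electrodes use the same couple.
The compartment with the higher In³⁺(aq) concentration (0.689 M) acts as the cathode; ions are reduced there and produced at the dilute (0.0045 M) anode.
With n = 3, Ecell = −(0.0592/3)·log([dilute]/[conc]) = −(0.0592/3)·log(0.0045/0.689) = +0.043 V.

0.043 V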